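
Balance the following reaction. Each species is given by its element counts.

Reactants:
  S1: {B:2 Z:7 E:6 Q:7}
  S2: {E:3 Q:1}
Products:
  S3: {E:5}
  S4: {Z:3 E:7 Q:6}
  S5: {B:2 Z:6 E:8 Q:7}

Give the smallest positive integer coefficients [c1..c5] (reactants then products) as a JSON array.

B: 3·2+6·0 = 6 | 1·0+1·0+3·2 = 6
Z: 3·7+6·0 = 21 | 1·0+1·3+3·6 = 21
E: 3·6+6·3 = 36 | 1·5+1·7+3·8 = 36
Q: 3·7+6·1 = 27 | 1·0+1·6+3·7 = 27
gcd(3,6,1,1,3) = 1

Coefficients: [3, 6, 1, 1, 3]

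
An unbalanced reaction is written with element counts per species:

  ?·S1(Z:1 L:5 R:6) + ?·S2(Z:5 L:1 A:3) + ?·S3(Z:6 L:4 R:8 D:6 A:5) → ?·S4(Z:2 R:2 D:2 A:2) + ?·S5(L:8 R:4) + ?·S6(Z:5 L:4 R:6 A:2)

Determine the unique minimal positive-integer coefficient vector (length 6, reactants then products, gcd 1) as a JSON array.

Z: 5·1+3·5+1·6 = 26 | 3·2+2·0+4·5 = 26
L: 5·5+3·1+1·4 = 32 | 3·0+2·8+4·4 = 32
R: 5·6+3·0+1·8 = 38 | 3·2+2·4+4·6 = 38
D: 5·0+3·0+1·6 = 6 | 3·2+2·0+4·0 = 6
A: 5·0+3·3+1·5 = 14 | 3·2+2·0+4·2 = 14
gcd(5,3,1,3,2,4) = 1

Coefficients: [5, 3, 1, 3, 2, 4]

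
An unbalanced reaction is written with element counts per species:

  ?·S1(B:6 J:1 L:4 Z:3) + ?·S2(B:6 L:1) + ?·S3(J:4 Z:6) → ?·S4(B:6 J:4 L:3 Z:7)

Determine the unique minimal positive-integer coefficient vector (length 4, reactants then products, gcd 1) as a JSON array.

Coefficients: [4, 2, 5, 6]

B: 4·6+2·6+5·0 = 36 | 6·6 = 36
J: 4·1+2·0+5·4 = 24 | 6·4 = 24
L: 4·4+2·1+5·0 = 18 | 6·3 = 18
Z: 4·3+2·0+5·6 = 42 | 6·7 = 42
gcd(4,2,5,6) = 1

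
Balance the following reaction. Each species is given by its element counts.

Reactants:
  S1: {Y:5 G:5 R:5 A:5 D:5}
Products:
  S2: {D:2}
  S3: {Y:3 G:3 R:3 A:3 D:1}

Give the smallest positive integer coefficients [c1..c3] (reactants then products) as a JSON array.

Y: 3·5 = 15 | 5·0+5·3 = 15
G: 3·5 = 15 | 5·0+5·3 = 15
R: 3·5 = 15 | 5·0+5·3 = 15
A: 3·5 = 15 | 5·0+5·3 = 15
D: 3·5 = 15 | 5·2+5·1 = 15
gcd(3,5,5) = 1

Coefficients: [3, 5, 5]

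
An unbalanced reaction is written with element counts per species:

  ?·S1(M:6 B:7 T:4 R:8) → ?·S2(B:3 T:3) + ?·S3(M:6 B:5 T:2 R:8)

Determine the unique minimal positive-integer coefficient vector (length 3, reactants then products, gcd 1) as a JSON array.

Coefficients: [3, 2, 3]

M: 3·6 = 18 | 2·0+3·6 = 18
B: 3·7 = 21 | 2·3+3·5 = 21
T: 3·4 = 12 | 2·3+3·2 = 12
R: 3·8 = 24 | 2·0+3·8 = 24
gcd(3,2,3) = 1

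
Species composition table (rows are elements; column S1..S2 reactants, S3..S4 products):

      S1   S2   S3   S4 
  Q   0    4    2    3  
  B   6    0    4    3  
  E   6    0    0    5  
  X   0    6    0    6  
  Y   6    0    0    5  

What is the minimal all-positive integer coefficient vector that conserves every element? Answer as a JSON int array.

Q: 5·0+6·4 = 24 | 3·2+6·3 = 24
B: 5·6+6·0 = 30 | 3·4+6·3 = 30
E: 5·6+6·0 = 30 | 3·0+6·5 = 30
X: 5·0+6·6 = 36 | 3·0+6·6 = 36
Y: 5·6+6·0 = 30 | 3·0+6·5 = 30
gcd(5,6,3,6) = 1

Coefficients: [5, 6, 3, 6]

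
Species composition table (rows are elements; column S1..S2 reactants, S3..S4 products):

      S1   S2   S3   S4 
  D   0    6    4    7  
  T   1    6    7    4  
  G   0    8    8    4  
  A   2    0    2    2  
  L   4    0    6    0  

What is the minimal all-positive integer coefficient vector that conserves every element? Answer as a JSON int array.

D: 6·0+5·6 = 30 | 4·4+2·7 = 30
T: 6·1+5·6 = 36 | 4·7+2·4 = 36
G: 6·0+5·8 = 40 | 4·8+2·4 = 40
A: 6·2+5·0 = 12 | 4·2+2·2 = 12
L: 6·4+5·0 = 24 | 4·6+2·0 = 24
gcd(6,5,4,2) = 1

Coefficients: [6, 5, 4, 2]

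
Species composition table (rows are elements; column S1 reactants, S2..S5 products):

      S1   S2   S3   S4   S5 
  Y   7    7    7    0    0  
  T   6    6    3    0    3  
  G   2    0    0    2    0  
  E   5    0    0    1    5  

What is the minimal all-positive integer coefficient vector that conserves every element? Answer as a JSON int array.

Y: 5·7 = 35 | 1·7+4·7+5·0+4·0 = 35
T: 5·6 = 30 | 1·6+4·3+5·0+4·3 = 30
G: 5·2 = 10 | 1·0+4·0+5·2+4·0 = 10
E: 5·5 = 25 | 1·0+4·0+5·1+4·5 = 25
gcd(5,1,4,5,4) = 1

Coefficients: [5, 1, 4, 5, 4]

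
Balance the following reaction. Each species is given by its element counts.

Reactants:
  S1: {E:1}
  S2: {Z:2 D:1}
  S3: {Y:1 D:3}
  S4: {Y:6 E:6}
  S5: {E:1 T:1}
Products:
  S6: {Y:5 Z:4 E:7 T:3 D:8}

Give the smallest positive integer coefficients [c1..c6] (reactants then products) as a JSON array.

Y: 2·0+4·0+4·1+1·6+6·0 = 10 | 2·5 = 10
Z: 2·0+4·2+4·0+1·0+6·0 = 8 | 2·4 = 8
E: 2·1+4·0+4·0+1·6+6·1 = 14 | 2·7 = 14
T: 2·0+4·0+4·0+1·0+6·1 = 6 | 2·3 = 6
D: 2·0+4·1+4·3+1·0+6·0 = 16 | 2·8 = 16
gcd(2,4,4,1,6,2) = 1

Coefficients: [2, 4, 4, 1, 6, 2]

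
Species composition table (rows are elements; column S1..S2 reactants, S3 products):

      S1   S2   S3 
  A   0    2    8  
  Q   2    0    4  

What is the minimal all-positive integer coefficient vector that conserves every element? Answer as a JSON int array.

Coefficients: [2, 4, 1]

A: 2·0+4·2 = 8 | 1·8 = 8
Q: 2·2+4·0 = 4 | 1·4 = 4
gcd(2,4,1) = 1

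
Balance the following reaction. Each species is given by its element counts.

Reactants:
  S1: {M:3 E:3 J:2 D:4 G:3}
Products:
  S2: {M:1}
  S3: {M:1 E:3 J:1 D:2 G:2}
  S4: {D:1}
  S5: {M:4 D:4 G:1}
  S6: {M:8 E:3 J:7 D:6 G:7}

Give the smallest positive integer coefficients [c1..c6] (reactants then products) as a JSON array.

M: 6·3 = 18 | 1·1+5·1+4·0+1·4+1·8 = 18
E: 6·3 = 18 | 1·0+5·3+4·0+1·0+1·3 = 18
J: 6·2 = 12 | 1·0+5·1+4·0+1·0+1·7 = 12
D: 6·4 = 24 | 1·0+5·2+4·1+1·4+1·6 = 24
G: 6·3 = 18 | 1·0+5·2+4·0+1·1+1·7 = 18
gcd(6,1,5,4,1,1) = 1

Coefficients: [6, 1, 5, 4, 1, 1]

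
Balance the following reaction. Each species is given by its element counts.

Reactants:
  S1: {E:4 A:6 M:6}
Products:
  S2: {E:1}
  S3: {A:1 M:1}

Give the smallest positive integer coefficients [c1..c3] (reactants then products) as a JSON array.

E: 1·4 = 4 | 4·1+6·0 = 4
A: 1·6 = 6 | 4·0+6·1 = 6
M: 1·6 = 6 | 4·0+6·1 = 6
gcd(1,4,6) = 1

Coefficients: [1, 4, 6]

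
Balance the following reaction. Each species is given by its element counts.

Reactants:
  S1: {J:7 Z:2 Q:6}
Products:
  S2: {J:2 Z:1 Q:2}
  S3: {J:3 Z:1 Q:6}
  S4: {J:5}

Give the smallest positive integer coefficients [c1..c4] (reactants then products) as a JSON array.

Coefficients: [2, 3, 1, 1]

J: 2·7 = 14 | 3·2+1·3+1·5 = 14
Z: 2·2 = 4 | 3·1+1·1+1·0 = 4
Q: 2·6 = 12 | 3·2+1·6+1·0 = 12
gcd(2,3,1,1) = 1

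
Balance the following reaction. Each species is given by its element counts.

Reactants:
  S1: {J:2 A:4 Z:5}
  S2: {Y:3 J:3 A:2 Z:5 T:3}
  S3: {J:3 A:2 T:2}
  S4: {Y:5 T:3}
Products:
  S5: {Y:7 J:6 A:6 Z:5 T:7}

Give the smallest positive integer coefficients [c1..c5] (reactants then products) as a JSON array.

Coefficients: [3, 1, 5, 5, 4]

Y: 3·0+1·3+5·0+5·5 = 28 | 4·7 = 28
J: 3·2+1·3+5·3+5·0 = 24 | 4·6 = 24
A: 3·4+1·2+5·2+5·0 = 24 | 4·6 = 24
Z: 3·5+1·5+5·0+5·0 = 20 | 4·5 = 20
T: 3·0+1·3+5·2+5·3 = 28 | 4·7 = 28
gcd(3,1,5,5,4) = 1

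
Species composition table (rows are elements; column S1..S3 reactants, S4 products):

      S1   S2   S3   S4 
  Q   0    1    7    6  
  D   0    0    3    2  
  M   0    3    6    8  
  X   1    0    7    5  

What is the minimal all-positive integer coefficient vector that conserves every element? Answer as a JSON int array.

Q: 1·0+4·1+2·7 = 18 | 3·6 = 18
D: 1·0+4·0+2·3 = 6 | 3·2 = 6
M: 1·0+4·3+2·6 = 24 | 3·8 = 24
X: 1·1+4·0+2·7 = 15 | 3·5 = 15
gcd(1,4,2,3) = 1

Coefficients: [1, 4, 2, 3]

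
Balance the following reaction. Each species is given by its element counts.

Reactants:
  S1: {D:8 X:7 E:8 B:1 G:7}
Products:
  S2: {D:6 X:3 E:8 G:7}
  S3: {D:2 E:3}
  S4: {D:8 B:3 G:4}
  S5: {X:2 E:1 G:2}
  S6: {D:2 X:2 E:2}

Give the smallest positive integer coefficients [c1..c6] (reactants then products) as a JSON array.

D: 3·8 = 24 | 1·6+1·2+1·8+5·0+4·2 = 24
X: 3·7 = 21 | 1·3+1·0+1·0+5·2+4·2 = 21
E: 3·8 = 24 | 1·8+1·3+1·0+5·1+4·2 = 24
B: 3·1 = 3 | 1·0+1·0+1·3+5·0+4·0 = 3
G: 3·7 = 21 | 1·7+1·0+1·4+5·2+4·0 = 21
gcd(3,1,1,1,5,4) = 1

Coefficients: [3, 1, 1, 1, 5, 4]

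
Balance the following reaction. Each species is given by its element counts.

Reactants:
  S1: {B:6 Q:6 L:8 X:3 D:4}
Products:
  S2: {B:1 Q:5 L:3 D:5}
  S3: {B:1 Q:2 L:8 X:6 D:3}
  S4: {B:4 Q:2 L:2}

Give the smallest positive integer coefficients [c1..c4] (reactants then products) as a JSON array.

Coefficients: [4, 2, 2, 5]

B: 4·6 = 24 | 2·1+2·1+5·4 = 24
Q: 4·6 = 24 | 2·5+2·2+5·2 = 24
L: 4·8 = 32 | 2·3+2·8+5·2 = 32
X: 4·3 = 12 | 2·0+2·6+5·0 = 12
D: 4·4 = 16 | 2·5+2·3+5·0 = 16
gcd(4,2,2,5) = 1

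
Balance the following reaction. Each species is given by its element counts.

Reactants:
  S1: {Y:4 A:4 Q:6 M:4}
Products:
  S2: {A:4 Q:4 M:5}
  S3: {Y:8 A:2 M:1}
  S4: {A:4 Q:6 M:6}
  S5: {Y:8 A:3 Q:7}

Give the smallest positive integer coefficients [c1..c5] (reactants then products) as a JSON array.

Coefficients: [6, 1, 1, 3, 2]

Y: 6·4 = 24 | 1·0+1·8+3·0+2·8 = 24
A: 6·4 = 24 | 1·4+1·2+3·4+2·3 = 24
Q: 6·6 = 36 | 1·4+1·0+3·6+2·7 = 36
M: 6·4 = 24 | 1·5+1·1+3·6+2·0 = 24
gcd(6,1,1,3,2) = 1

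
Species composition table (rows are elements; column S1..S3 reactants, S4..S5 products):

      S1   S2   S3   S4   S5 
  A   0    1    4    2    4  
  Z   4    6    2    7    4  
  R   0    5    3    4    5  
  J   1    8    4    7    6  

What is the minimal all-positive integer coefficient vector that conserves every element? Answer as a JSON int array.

A: 4·0+4·1+3·4 = 16 | 6·2+1·4 = 16
Z: 4·4+4·6+3·2 = 46 | 6·7+1·4 = 46
R: 4·0+4·5+3·3 = 29 | 6·4+1·5 = 29
J: 4·1+4·8+3·4 = 48 | 6·7+1·6 = 48
gcd(4,4,3,6,1) = 1

Coefficients: [4, 4, 3, 6, 1]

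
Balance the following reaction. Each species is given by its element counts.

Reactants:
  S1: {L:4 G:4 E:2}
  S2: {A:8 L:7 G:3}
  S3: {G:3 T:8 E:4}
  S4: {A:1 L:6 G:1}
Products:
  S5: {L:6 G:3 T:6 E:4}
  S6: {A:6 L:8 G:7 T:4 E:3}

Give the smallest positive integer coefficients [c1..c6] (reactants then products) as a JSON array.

Coefficients: [5, 4, 6, 4, 4, 6]

A: 5·0+4·8+6·0+4·1 = 36 | 4·0+6·6 = 36
L: 5·4+4·7+6·0+4·6 = 72 | 4·6+6·8 = 72
G: 5·4+4·3+6·3+4·1 = 54 | 4·3+6·7 = 54
T: 5·0+4·0+6·8+4·0 = 48 | 4·6+6·4 = 48
E: 5·2+4·0+6·4+4·0 = 34 | 4·4+6·3 = 34
gcd(5,4,6,4,4,6) = 1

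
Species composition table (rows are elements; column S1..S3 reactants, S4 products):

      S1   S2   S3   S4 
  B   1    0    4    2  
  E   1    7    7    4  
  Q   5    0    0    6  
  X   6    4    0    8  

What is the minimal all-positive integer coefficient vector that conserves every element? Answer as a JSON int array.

B: 6·1+1·0+1·4 = 10 | 5·2 = 10
E: 6·1+1·7+1·7 = 20 | 5·4 = 20
Q: 6·5+1·0+1·0 = 30 | 5·6 = 30
X: 6·6+1·4+1·0 = 40 | 5·8 = 40
gcd(6,1,1,5) = 1

Coefficients: [6, 1, 1, 5]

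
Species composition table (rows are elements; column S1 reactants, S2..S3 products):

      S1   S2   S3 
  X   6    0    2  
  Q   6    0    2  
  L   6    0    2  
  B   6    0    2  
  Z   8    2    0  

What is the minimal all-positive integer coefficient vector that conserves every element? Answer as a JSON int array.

X: 1·6 = 6 | 4·0+3·2 = 6
Q: 1·6 = 6 | 4·0+3·2 = 6
L: 1·6 = 6 | 4·0+3·2 = 6
B: 1·6 = 6 | 4·0+3·2 = 6
Z: 1·8 = 8 | 4·2+3·0 = 8
gcd(1,4,3) = 1

Coefficients: [1, 4, 3]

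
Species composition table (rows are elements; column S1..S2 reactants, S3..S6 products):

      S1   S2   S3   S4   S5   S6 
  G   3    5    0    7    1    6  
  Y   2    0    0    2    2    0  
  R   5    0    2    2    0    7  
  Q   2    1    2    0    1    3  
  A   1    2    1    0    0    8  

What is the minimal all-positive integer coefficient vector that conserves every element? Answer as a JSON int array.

G: 5·3+4·5 = 35 | 5·0+4·7+1·1+1·6 = 35
Y: 5·2+4·0 = 10 | 5·0+4·2+1·2+1·0 = 10
R: 5·5+4·0 = 25 | 5·2+4·2+1·0+1·7 = 25
Q: 5·2+4·1 = 14 | 5·2+4·0+1·1+1·3 = 14
A: 5·1+4·2 = 13 | 5·1+4·0+1·0+1·8 = 13
gcd(5,4,5,4,1,1) = 1

Coefficients: [5, 4, 5, 4, 1, 1]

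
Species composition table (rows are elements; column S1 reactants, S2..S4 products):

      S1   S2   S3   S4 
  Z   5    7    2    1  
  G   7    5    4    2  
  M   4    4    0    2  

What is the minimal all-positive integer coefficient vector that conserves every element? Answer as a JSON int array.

Z: 3·5 = 15 | 1·7+2·2+4·1 = 15
G: 3·7 = 21 | 1·5+2·4+4·2 = 21
M: 3·4 = 12 | 1·4+2·0+4·2 = 12
gcd(3,1,2,4) = 1

Coefficients: [3, 1, 2, 4]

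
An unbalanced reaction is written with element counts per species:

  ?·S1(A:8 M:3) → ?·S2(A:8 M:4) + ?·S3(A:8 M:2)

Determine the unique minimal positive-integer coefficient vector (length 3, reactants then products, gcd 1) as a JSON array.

A: 2·8 = 16 | 1·8+1·8 = 16
M: 2·3 = 6 | 1·4+1·2 = 6
gcd(2,1,1) = 1

Coefficients: [2, 1, 1]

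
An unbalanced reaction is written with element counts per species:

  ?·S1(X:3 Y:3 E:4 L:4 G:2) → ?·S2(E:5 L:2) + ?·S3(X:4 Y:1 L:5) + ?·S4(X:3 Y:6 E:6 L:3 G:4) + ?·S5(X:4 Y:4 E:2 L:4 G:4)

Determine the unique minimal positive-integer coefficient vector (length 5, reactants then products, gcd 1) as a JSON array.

X: 6·3 = 18 | 2·0+2·4+2·3+1·4 = 18
Y: 6·3 = 18 | 2·0+2·1+2·6+1·4 = 18
E: 6·4 = 24 | 2·5+2·0+2·6+1·2 = 24
L: 6·4 = 24 | 2·2+2·5+2·3+1·4 = 24
G: 6·2 = 12 | 2·0+2·0+2·4+1·4 = 12
gcd(6,2,2,2,1) = 1

Coefficients: [6, 2, 2, 2, 1]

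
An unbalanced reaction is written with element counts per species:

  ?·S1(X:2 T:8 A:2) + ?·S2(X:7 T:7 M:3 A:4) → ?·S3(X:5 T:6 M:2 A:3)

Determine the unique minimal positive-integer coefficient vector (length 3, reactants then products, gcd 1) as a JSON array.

Coefficients: [1, 4, 6]

X: 1·2+4·7 = 30 | 6·5 = 30
T: 1·8+4·7 = 36 | 6·6 = 36
M: 1·0+4·3 = 12 | 6·2 = 12
A: 1·2+4·4 = 18 | 6·3 = 18
gcd(1,4,6) = 1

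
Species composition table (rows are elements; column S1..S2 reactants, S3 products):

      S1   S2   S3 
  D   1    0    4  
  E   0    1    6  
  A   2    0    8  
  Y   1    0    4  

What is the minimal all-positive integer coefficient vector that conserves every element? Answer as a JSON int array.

Coefficients: [4, 6, 1]

D: 4·1+6·0 = 4 | 1·4 = 4
E: 4·0+6·1 = 6 | 1·6 = 6
A: 4·2+6·0 = 8 | 1·8 = 8
Y: 4·1+6·0 = 4 | 1·4 = 4
gcd(4,6,1) = 1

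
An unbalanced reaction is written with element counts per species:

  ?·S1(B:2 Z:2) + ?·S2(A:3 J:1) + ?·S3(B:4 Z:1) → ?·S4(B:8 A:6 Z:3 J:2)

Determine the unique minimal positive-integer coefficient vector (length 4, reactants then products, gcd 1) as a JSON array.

Coefficients: [2, 6, 5, 3]

B: 2·2+6·0+5·4 = 24 | 3·8 = 24
A: 2·0+6·3+5·0 = 18 | 3·6 = 18
Z: 2·2+6·0+5·1 = 9 | 3·3 = 9
J: 2·0+6·1+5·0 = 6 | 3·2 = 6
gcd(2,6,5,3) = 1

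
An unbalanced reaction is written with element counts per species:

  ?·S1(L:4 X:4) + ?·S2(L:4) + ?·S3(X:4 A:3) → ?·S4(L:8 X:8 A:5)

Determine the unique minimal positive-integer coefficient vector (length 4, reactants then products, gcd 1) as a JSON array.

Coefficients: [1, 5, 5, 3]

L: 1·4+5·4+5·0 = 24 | 3·8 = 24
X: 1·4+5·0+5·4 = 24 | 3·8 = 24
A: 1·0+5·0+5·3 = 15 | 3·5 = 15
gcd(1,5,5,3) = 1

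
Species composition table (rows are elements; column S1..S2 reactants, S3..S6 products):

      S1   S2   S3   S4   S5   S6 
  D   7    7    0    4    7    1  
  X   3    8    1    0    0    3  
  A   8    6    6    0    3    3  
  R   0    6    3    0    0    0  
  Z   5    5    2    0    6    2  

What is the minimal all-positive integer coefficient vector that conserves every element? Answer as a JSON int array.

Coefficients: [3, 1, 2, 4, 1, 5]

D: 3·7+1·7 = 28 | 2·0+4·4+1·7+5·1 = 28
X: 3·3+1·8 = 17 | 2·1+4·0+1·0+5·3 = 17
A: 3·8+1·6 = 30 | 2·6+4·0+1·3+5·3 = 30
R: 3·0+1·6 = 6 | 2·3+4·0+1·0+5·0 = 6
Z: 3·5+1·5 = 20 | 2·2+4·0+1·6+5·2 = 20
gcd(3,1,2,4,1,5) = 1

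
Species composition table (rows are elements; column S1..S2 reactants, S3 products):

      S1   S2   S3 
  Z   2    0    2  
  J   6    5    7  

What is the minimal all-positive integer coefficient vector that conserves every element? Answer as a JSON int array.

Coefficients: [5, 1, 5]

Z: 5·2+1·0 = 10 | 5·2 = 10
J: 5·6+1·5 = 35 | 5·7 = 35
gcd(5,1,5) = 1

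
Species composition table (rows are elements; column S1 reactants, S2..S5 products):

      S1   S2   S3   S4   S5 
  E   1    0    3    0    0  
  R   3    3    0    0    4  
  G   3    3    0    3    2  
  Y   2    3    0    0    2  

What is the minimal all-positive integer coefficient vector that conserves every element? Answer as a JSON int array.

E: 6·1 = 6 | 2·0+2·3+2·0+3·0 = 6
R: 6·3 = 18 | 2·3+2·0+2·0+3·4 = 18
G: 6·3 = 18 | 2·3+2·0+2·3+3·2 = 18
Y: 6·2 = 12 | 2·3+2·0+2·0+3·2 = 12
gcd(6,2,2,2,3) = 1

Coefficients: [6, 2, 2, 2, 3]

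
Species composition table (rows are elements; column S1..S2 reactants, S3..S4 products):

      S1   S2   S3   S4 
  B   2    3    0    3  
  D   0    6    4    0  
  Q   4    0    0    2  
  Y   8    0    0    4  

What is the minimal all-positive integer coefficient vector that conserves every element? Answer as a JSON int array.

Coefficients: [3, 4, 6, 6]

B: 3·2+4·3 = 18 | 6·0+6·3 = 18
D: 3·0+4·6 = 24 | 6·4+6·0 = 24
Q: 3·4+4·0 = 12 | 6·0+6·2 = 12
Y: 3·8+4·0 = 24 | 6·0+6·4 = 24
gcd(3,4,6,6) = 1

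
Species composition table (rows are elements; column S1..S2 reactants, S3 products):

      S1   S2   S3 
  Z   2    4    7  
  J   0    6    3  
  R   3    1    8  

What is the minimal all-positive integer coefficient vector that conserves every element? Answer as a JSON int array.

Coefficients: [5, 1, 2]

Z: 5·2+1·4 = 14 | 2·7 = 14
J: 5·0+1·6 = 6 | 2·3 = 6
R: 5·3+1·1 = 16 | 2·8 = 16
gcd(5,1,2) = 1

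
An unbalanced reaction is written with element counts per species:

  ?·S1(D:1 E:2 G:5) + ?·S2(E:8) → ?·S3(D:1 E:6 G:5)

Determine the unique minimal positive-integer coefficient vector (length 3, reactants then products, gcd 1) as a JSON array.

Coefficients: [2, 1, 2]

D: 2·1+1·0 = 2 | 2·1 = 2
E: 2·2+1·8 = 12 | 2·6 = 12
G: 2·5+1·0 = 10 | 2·5 = 10
gcd(2,1,2) = 1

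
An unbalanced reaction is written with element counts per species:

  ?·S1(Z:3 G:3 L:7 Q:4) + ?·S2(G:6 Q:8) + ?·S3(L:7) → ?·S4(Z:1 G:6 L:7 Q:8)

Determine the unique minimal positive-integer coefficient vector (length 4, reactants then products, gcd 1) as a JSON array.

Z: 2·3+5·0+4·0 = 6 | 6·1 = 6
G: 2·3+5·6+4·0 = 36 | 6·6 = 36
L: 2·7+5·0+4·7 = 42 | 6·7 = 42
Q: 2·4+5·8+4·0 = 48 | 6·8 = 48
gcd(2,5,4,6) = 1

Coefficients: [2, 5, 4, 6]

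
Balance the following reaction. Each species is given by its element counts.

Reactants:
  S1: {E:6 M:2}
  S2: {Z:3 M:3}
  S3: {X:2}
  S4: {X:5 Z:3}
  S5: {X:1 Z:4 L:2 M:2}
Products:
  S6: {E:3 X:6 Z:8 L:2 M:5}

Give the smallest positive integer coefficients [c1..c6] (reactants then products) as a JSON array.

E: 3·6+4·0+5·0+4·0+6·0 = 18 | 6·3 = 18
X: 3·0+4·0+5·2+4·5+6·1 = 36 | 6·6 = 36
Z: 3·0+4·3+5·0+4·3+6·4 = 48 | 6·8 = 48
L: 3·0+4·0+5·0+4·0+6·2 = 12 | 6·2 = 12
M: 3·2+4·3+5·0+4·0+6·2 = 30 | 6·5 = 30
gcd(3,4,5,4,6,6) = 1

Coefficients: [3, 4, 5, 4, 6, 6]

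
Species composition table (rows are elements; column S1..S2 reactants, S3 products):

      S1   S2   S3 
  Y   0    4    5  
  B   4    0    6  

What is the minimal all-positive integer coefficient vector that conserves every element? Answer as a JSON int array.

Coefficients: [6, 5, 4]

Y: 6·0+5·4 = 20 | 4·5 = 20
B: 6·4+5·0 = 24 | 4·6 = 24
gcd(6,5,4) = 1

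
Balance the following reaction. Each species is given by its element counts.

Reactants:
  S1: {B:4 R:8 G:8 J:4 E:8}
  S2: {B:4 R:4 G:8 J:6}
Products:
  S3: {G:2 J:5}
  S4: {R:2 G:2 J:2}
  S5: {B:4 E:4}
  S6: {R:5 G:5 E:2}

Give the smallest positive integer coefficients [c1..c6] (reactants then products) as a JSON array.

B: 3·4+1·4 = 16 | 2·0+4·0+4·4+4·0 = 16
R: 3·8+1·4 = 28 | 2·0+4·2+4·0+4·5 = 28
G: 3·8+1·8 = 32 | 2·2+4·2+4·0+4·5 = 32
J: 3·4+1·6 = 18 | 2·5+4·2+4·0+4·0 = 18
E: 3·8+1·0 = 24 | 2·0+4·0+4·4+4·2 = 24
gcd(3,1,2,4,4,4) = 1

Coefficients: [3, 1, 2, 4, 4, 4]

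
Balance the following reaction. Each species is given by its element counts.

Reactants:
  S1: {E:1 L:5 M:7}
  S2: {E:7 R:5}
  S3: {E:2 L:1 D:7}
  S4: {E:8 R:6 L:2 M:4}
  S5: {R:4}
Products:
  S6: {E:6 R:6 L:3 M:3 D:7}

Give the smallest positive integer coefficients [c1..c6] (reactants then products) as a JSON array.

E: 2·1+2·7+6·2+1·8+5·0 = 36 | 6·6 = 36
R: 2·0+2·5+6·0+1·6+5·4 = 36 | 6·6 = 36
L: 2·5+2·0+6·1+1·2+5·0 = 18 | 6·3 = 18
M: 2·7+2·0+6·0+1·4+5·0 = 18 | 6·3 = 18
D: 2·0+2·0+6·7+1·0+5·0 = 42 | 6·7 = 42
gcd(2,2,6,1,5,6) = 1

Coefficients: [2, 2, 6, 1, 5, 6]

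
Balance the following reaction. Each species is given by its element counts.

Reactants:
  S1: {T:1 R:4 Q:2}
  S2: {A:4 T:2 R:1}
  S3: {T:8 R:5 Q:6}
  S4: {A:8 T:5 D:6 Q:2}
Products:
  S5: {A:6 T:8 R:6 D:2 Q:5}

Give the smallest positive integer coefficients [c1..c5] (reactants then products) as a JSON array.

Coefficients: [4, 5, 3, 2, 6]

A: 4·0+5·4+3·0+2·8 = 36 | 6·6 = 36
T: 4·1+5·2+3·8+2·5 = 48 | 6·8 = 48
R: 4·4+5·1+3·5+2·0 = 36 | 6·6 = 36
D: 4·0+5·0+3·0+2·6 = 12 | 6·2 = 12
Q: 4·2+5·0+3·6+2·2 = 30 | 6·5 = 30
gcd(4,5,3,2,6) = 1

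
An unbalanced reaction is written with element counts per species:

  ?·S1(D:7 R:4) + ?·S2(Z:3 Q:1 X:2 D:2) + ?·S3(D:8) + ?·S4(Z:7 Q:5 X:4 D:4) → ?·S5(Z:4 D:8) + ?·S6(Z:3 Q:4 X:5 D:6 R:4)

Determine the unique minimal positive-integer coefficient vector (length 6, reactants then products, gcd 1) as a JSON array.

Coefficients: [4, 6, 2, 2, 5, 4]

Z: 4·0+6·3+2·0+2·7 = 32 | 5·4+4·3 = 32
Q: 4·0+6·1+2·0+2·5 = 16 | 5·0+4·4 = 16
X: 4·0+6·2+2·0+2·4 = 20 | 5·0+4·5 = 20
D: 4·7+6·2+2·8+2·4 = 64 | 5·8+4·6 = 64
R: 4·4+6·0+2·0+2·0 = 16 | 5·0+4·4 = 16
gcd(4,6,2,2,5,4) = 1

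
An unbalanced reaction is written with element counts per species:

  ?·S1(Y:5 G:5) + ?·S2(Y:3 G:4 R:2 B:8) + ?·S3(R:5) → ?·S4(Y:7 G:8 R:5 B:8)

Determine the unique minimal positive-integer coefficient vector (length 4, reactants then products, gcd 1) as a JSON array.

Y: 4·5+5·3+3·0 = 35 | 5·7 = 35
G: 4·5+5·4+3·0 = 40 | 5·8 = 40
R: 4·0+5·2+3·5 = 25 | 5·5 = 25
B: 4·0+5·8+3·0 = 40 | 5·8 = 40
gcd(4,5,3,5) = 1

Coefficients: [4, 5, 3, 5]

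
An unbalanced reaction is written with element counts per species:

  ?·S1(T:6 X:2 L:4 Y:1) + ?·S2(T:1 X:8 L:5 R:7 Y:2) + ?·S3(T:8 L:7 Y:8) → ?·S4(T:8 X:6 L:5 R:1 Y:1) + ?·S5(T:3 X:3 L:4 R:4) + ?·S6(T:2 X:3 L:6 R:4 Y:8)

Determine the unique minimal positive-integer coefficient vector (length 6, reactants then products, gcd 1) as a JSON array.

Coefficients: [1, 5, 4, 3, 3, 5]

T: 1·6+5·1+4·8 = 43 | 3·8+3·3+5·2 = 43
X: 1·2+5·8+4·0 = 42 | 3·6+3·3+5·3 = 42
L: 1·4+5·5+4·7 = 57 | 3·5+3·4+5·6 = 57
R: 1·0+5·7+4·0 = 35 | 3·1+3·4+5·4 = 35
Y: 1·1+5·2+4·8 = 43 | 3·1+3·0+5·8 = 43
gcd(1,5,4,3,3,5) = 1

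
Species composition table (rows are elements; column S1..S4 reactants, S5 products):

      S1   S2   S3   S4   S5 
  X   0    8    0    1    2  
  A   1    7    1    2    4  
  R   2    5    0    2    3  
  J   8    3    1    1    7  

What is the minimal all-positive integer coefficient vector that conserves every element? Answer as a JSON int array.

X: 3·0+1·8+6·0+2·1 = 10 | 5·2 = 10
A: 3·1+1·7+6·1+2·2 = 20 | 5·4 = 20
R: 3·2+1·5+6·0+2·2 = 15 | 5·3 = 15
J: 3·8+1·3+6·1+2·1 = 35 | 5·7 = 35
gcd(3,1,6,2,5) = 1

Coefficients: [3, 1, 6, 2, 5]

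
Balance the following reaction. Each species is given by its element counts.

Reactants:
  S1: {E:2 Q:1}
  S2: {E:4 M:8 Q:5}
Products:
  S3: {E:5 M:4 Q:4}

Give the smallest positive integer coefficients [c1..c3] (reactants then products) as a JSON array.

E: 3·2+1·4 = 10 | 2·5 = 10
M: 3·0+1·8 = 8 | 2·4 = 8
Q: 3·1+1·5 = 8 | 2·4 = 8
gcd(3,1,2) = 1

Coefficients: [3, 1, 2]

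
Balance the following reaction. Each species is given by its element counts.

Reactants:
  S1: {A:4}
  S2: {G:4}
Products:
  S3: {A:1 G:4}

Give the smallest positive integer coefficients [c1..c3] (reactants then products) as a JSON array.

A: 1·4+4·0 = 4 | 4·1 = 4
G: 1·0+4·4 = 16 | 4·4 = 16
gcd(1,4,4) = 1

Coefficients: [1, 4, 4]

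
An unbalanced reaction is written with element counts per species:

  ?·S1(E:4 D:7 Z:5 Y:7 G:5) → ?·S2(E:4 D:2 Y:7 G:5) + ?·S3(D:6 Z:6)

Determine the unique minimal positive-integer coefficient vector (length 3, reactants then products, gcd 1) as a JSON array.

E: 6·4 = 24 | 6·4+5·0 = 24
D: 6·7 = 42 | 6·2+5·6 = 42
Z: 6·5 = 30 | 6·0+5·6 = 30
Y: 6·7 = 42 | 6·7+5·0 = 42
G: 6·5 = 30 | 6·5+5·0 = 30
gcd(6,6,5) = 1

Coefficients: [6, 6, 5]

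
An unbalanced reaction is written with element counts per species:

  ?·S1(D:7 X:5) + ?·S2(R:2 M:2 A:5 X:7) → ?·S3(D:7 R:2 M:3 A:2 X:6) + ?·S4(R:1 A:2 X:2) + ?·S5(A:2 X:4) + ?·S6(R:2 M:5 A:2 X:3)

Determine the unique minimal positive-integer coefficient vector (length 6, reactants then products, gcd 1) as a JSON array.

Coefficients: [1, 4, 1, 4, 4, 1]

D: 1·7+4·0 = 7 | 1·7+4·0+4·0+1·0 = 7
R: 1·0+4·2 = 8 | 1·2+4·1+4·0+1·2 = 8
M: 1·0+4·2 = 8 | 1·3+4·0+4·0+1·5 = 8
A: 1·0+4·5 = 20 | 1·2+4·2+4·2+1·2 = 20
X: 1·5+4·7 = 33 | 1·6+4·2+4·4+1·3 = 33
gcd(1,4,1,4,4,1) = 1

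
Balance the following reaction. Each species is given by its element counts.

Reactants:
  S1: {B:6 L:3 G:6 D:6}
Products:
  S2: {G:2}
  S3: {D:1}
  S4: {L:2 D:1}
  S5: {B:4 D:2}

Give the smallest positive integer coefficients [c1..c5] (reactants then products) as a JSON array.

Coefficients: [2, 6, 3, 3, 3]

B: 2·6 = 12 | 6·0+3·0+3·0+3·4 = 12
L: 2·3 = 6 | 6·0+3·0+3·2+3·0 = 6
G: 2·6 = 12 | 6·2+3·0+3·0+3·0 = 12
D: 2·6 = 12 | 6·0+3·1+3·1+3·2 = 12
gcd(2,6,3,3,3) = 1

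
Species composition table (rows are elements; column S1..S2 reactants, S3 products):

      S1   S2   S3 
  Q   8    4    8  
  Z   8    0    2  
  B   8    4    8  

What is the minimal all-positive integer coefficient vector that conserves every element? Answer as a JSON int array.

Q: 1·8+6·4 = 32 | 4·8 = 32
Z: 1·8+6·0 = 8 | 4·2 = 8
B: 1·8+6·4 = 32 | 4·8 = 32
gcd(1,6,4) = 1

Coefficients: [1, 6, 4]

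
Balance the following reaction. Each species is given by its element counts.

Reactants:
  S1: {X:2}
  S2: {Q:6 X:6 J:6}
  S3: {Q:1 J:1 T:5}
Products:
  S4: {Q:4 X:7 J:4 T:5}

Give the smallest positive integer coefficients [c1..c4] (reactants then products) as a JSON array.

Q: 4·0+1·6+2·1 = 8 | 2·4 = 8
X: 4·2+1·6+2·0 = 14 | 2·7 = 14
J: 4·0+1·6+2·1 = 8 | 2·4 = 8
T: 4·0+1·0+2·5 = 10 | 2·5 = 10
gcd(4,1,2,2) = 1

Coefficients: [4, 1, 2, 2]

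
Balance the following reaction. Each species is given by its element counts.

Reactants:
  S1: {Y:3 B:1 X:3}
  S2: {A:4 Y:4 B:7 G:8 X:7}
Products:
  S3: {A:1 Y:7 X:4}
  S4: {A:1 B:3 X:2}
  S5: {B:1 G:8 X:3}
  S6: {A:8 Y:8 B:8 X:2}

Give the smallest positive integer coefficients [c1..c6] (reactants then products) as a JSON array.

Coefficients: [2, 4, 2, 6, 4, 1]

A: 2·0+4·4 = 16 | 2·1+6·1+4·0+1·8 = 16
Y: 2·3+4·4 = 22 | 2·7+6·0+4·0+1·8 = 22
B: 2·1+4·7 = 30 | 2·0+6·3+4·1+1·8 = 30
G: 2·0+4·8 = 32 | 2·0+6·0+4·8+1·0 = 32
X: 2·3+4·7 = 34 | 2·4+6·2+4·3+1·2 = 34
gcd(2,4,2,6,4,1) = 1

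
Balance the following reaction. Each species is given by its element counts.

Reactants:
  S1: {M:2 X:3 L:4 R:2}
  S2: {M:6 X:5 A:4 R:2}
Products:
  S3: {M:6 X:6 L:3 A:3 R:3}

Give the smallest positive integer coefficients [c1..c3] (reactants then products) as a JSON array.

Coefficients: [3, 3, 4]

M: 3·2+3·6 = 24 | 4·6 = 24
X: 3·3+3·5 = 24 | 4·6 = 24
L: 3·4+3·0 = 12 | 4·3 = 12
A: 3·0+3·4 = 12 | 4·3 = 12
R: 3·2+3·2 = 12 | 4·3 = 12
gcd(3,3,4) = 1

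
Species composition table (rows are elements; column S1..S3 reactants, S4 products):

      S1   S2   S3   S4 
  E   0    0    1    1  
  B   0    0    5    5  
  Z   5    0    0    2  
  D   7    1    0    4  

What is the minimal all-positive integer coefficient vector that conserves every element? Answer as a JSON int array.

Coefficients: [2, 6, 5, 5]

E: 2·0+6·0+5·1 = 5 | 5·1 = 5
B: 2·0+6·0+5·5 = 25 | 5·5 = 25
Z: 2·5+6·0+5·0 = 10 | 5·2 = 10
D: 2·7+6·1+5·0 = 20 | 5·4 = 20
gcd(2,6,5,5) = 1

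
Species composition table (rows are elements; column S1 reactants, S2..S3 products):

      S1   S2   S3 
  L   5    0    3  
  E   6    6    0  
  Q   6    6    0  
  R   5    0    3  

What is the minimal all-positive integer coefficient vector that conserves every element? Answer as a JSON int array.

Coefficients: [3, 3, 5]

L: 3·5 = 15 | 3·0+5·3 = 15
E: 3·6 = 18 | 3·6+5·0 = 18
Q: 3·6 = 18 | 3·6+5·0 = 18
R: 3·5 = 15 | 3·0+5·3 = 15
gcd(3,3,5) = 1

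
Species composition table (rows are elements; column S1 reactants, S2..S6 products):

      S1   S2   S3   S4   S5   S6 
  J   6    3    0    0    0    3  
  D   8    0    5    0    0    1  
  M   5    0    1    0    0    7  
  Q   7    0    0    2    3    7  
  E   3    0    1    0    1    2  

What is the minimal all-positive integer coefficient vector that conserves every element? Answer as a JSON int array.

Coefficients: [2, 3, 3, 2, 1, 1]

J: 2·6 = 12 | 3·3+3·0+2·0+1·0+1·3 = 12
D: 2·8 = 16 | 3·0+3·5+2·0+1·0+1·1 = 16
M: 2·5 = 10 | 3·0+3·1+2·0+1·0+1·7 = 10
Q: 2·7 = 14 | 3·0+3·0+2·2+1·3+1·7 = 14
E: 2·3 = 6 | 3·0+3·1+2·0+1·1+1·2 = 6
gcd(2,3,3,2,1,1) = 1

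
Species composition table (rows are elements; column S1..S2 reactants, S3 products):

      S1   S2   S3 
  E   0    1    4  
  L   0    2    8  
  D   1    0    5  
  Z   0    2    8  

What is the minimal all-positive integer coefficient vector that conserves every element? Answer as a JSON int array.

E: 5·0+4·1 = 4 | 1·4 = 4
L: 5·0+4·2 = 8 | 1·8 = 8
D: 5·1+4·0 = 5 | 1·5 = 5
Z: 5·0+4·2 = 8 | 1·8 = 8
gcd(5,4,1) = 1

Coefficients: [5, 4, 1]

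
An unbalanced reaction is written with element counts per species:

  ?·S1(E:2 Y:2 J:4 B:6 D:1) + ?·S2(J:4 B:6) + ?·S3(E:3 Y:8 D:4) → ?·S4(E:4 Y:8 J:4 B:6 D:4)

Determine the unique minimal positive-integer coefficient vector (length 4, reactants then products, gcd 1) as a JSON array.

Coefficients: [4, 1, 4, 5]

E: 4·2+1·0+4·3 = 20 | 5·4 = 20
Y: 4·2+1·0+4·8 = 40 | 5·8 = 40
J: 4·4+1·4+4·0 = 20 | 5·4 = 20
B: 4·6+1·6+4·0 = 30 | 5·6 = 30
D: 4·1+1·0+4·4 = 20 | 5·4 = 20
gcd(4,1,4,5) = 1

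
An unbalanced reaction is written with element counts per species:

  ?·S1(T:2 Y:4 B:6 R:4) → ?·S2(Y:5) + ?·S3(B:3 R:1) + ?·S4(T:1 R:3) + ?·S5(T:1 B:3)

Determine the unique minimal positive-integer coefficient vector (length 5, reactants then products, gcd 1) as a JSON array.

T: 5·2 = 10 | 4·0+5·0+5·1+5·1 = 10
Y: 5·4 = 20 | 4·5+5·0+5·0+5·0 = 20
B: 5·6 = 30 | 4·0+5·3+5·0+5·3 = 30
R: 5·4 = 20 | 4·0+5·1+5·3+5·0 = 20
gcd(5,4,5,5,5) = 1

Coefficients: [5, 4, 5, 5, 5]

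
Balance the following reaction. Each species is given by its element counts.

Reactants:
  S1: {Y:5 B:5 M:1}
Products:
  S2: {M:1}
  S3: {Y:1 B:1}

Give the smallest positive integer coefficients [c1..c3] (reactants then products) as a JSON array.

Y: 1·5 = 5 | 1·0+5·1 = 5
B: 1·5 = 5 | 1·0+5·1 = 5
M: 1·1 = 1 | 1·1+5·0 = 1
gcd(1,1,5) = 1

Coefficients: [1, 1, 5]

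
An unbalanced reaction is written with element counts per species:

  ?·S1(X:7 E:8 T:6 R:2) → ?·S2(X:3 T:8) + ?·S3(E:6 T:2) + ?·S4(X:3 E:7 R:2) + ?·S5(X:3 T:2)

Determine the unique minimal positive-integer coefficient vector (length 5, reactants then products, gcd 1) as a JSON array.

Coefficients: [6, 3, 1, 6, 5]

X: 6·7 = 42 | 3·3+1·0+6·3+5·3 = 42
E: 6·8 = 48 | 3·0+1·6+6·7+5·0 = 48
T: 6·6 = 36 | 3·8+1·2+6·0+5·2 = 36
R: 6·2 = 12 | 3·0+1·0+6·2+5·0 = 12
gcd(6,3,1,6,5) = 1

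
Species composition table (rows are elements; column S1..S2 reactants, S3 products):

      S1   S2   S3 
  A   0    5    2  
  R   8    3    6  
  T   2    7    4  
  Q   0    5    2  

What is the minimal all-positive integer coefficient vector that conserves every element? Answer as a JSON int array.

Coefficients: [3, 2, 5]

A: 3·0+2·5 = 10 | 5·2 = 10
R: 3·8+2·3 = 30 | 5·6 = 30
T: 3·2+2·7 = 20 | 5·4 = 20
Q: 3·0+2·5 = 10 | 5·2 = 10
gcd(3,2,5) = 1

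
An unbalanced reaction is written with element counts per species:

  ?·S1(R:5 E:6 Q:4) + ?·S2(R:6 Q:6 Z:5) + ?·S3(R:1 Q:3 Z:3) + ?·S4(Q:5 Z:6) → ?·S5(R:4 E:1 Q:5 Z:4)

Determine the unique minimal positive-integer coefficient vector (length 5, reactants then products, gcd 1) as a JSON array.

R: 1·5+3·6+1·1+1·0 = 24 | 6·4 = 24
E: 1·6+3·0+1·0+1·0 = 6 | 6·1 = 6
Q: 1·4+3·6+1·3+1·5 = 30 | 6·5 = 30
Z: 1·0+3·5+1·3+1·6 = 24 | 6·4 = 24
gcd(1,3,1,1,6) = 1

Coefficients: [1, 3, 1, 1, 6]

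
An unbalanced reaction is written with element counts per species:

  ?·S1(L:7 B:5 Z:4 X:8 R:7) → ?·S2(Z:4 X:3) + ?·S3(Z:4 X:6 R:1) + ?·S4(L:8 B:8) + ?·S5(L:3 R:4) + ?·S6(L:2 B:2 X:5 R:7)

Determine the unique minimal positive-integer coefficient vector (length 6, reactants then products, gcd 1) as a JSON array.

L: 6·7 = 42 | 1·0+5·0+3·8+4·3+3·2 = 42
B: 6·5 = 30 | 1·0+5·0+3·8+4·0+3·2 = 30
Z: 6·4 = 24 | 1·4+5·4+3·0+4·0+3·0 = 24
X: 6·8 = 48 | 1·3+5·6+3·0+4·0+3·5 = 48
R: 6·7 = 42 | 1·0+5·1+3·0+4·4+3·7 = 42
gcd(6,1,5,3,4,3) = 1

Coefficients: [6, 1, 5, 3, 4, 3]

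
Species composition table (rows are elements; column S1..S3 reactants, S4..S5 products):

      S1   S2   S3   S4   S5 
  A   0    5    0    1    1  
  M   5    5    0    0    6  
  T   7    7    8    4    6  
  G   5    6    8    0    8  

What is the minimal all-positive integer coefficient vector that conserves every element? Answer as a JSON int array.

A: 4·0+2·5+1·0 = 10 | 5·1+5·1 = 10
M: 4·5+2·5+1·0 = 30 | 5·0+5·6 = 30
T: 4·7+2·7+1·8 = 50 | 5·4+5·6 = 50
G: 4·5+2·6+1·8 = 40 | 5·0+5·8 = 40
gcd(4,2,1,5,5) = 1

Coefficients: [4, 2, 1, 5, 5]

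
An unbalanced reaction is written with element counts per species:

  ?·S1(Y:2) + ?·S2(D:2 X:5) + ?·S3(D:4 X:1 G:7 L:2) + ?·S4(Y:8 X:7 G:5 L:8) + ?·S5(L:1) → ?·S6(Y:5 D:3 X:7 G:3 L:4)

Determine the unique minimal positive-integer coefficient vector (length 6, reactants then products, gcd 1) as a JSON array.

Coefficients: [6, 4, 1, 1, 6, 4]

Y: 6·2+4·0+1·0+1·8+6·0 = 20 | 4·5 = 20
D: 6·0+4·2+1·4+1·0+6·0 = 12 | 4·3 = 12
X: 6·0+4·5+1·1+1·7+6·0 = 28 | 4·7 = 28
G: 6·0+4·0+1·7+1·5+6·0 = 12 | 4·3 = 12
L: 6·0+4·0+1·2+1·8+6·1 = 16 | 4·4 = 16
gcd(6,4,1,1,6,4) = 1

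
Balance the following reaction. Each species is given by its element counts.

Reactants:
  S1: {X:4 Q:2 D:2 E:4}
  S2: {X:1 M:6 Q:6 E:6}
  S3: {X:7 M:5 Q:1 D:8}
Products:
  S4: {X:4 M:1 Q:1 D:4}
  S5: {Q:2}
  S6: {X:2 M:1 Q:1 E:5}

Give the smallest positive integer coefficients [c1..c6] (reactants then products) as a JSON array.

Coefficients: [6, 1, 1, 5, 4, 6]

X: 6·4+1·1+1·7 = 32 | 5·4+4·0+6·2 = 32
M: 6·0+1·6+1·5 = 11 | 5·1+4·0+6·1 = 11
Q: 6·2+1·6+1·1 = 19 | 5·1+4·2+6·1 = 19
D: 6·2+1·0+1·8 = 20 | 5·4+4·0+6·0 = 20
E: 6·4+1·6+1·0 = 30 | 5·0+4·0+6·5 = 30
gcd(6,1,1,5,4,6) = 1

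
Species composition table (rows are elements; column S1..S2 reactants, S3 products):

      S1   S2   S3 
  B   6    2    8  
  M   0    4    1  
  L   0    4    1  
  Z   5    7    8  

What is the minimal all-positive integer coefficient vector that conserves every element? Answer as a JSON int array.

Coefficients: [5, 1, 4]

B: 5·6+1·2 = 32 | 4·8 = 32
M: 5·0+1·4 = 4 | 4·1 = 4
L: 5·0+1·4 = 4 | 4·1 = 4
Z: 5·5+1·7 = 32 | 4·8 = 32
gcd(5,1,4) = 1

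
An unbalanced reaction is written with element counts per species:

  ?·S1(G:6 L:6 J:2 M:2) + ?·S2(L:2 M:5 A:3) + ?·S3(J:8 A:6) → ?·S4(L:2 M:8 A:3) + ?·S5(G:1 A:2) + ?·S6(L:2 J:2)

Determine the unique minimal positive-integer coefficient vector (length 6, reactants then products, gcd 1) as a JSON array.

Coefficients: [1, 6, 1, 4, 6, 5]

G: 1·6+6·0+1·0 = 6 | 4·0+6·1+5·0 = 6
L: 1·6+6·2+1·0 = 18 | 4·2+6·0+5·2 = 18
J: 1·2+6·0+1·8 = 10 | 4·0+6·0+5·2 = 10
M: 1·2+6·5+1·0 = 32 | 4·8+6·0+5·0 = 32
A: 1·0+6·3+1·6 = 24 | 4·3+6·2+5·0 = 24
gcd(1,6,1,4,6,5) = 1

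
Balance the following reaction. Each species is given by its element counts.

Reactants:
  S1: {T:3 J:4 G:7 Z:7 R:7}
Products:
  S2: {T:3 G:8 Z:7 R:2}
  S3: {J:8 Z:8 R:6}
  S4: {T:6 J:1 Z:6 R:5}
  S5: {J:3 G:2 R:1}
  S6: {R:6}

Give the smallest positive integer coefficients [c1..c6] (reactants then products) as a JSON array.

T: 6·3 = 18 | 4·3+1·0+1·6+5·0+3·0 = 18
J: 6·4 = 24 | 4·0+1·8+1·1+5·3+3·0 = 24
G: 6·7 = 42 | 4·8+1·0+1·0+5·2+3·0 = 42
Z: 6·7 = 42 | 4·7+1·8+1·6+5·0+3·0 = 42
R: 6·7 = 42 | 4·2+1·6+1·5+5·1+3·6 = 42
gcd(6,4,1,1,5,3) = 1

Coefficients: [6, 4, 1, 1, 5, 3]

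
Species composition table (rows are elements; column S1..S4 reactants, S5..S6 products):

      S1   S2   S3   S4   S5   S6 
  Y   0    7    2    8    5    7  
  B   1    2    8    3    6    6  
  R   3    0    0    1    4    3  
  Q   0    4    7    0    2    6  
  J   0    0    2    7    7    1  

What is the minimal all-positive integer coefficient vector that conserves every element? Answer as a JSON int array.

Y: 5·0+3·7+2·2+1·8 = 33 | 1·5+4·7 = 33
B: 5·1+3·2+2·8+1·3 = 30 | 1·6+4·6 = 30
R: 5·3+3·0+2·0+1·1 = 16 | 1·4+4·3 = 16
Q: 5·0+3·4+2·7+1·0 = 26 | 1·2+4·6 = 26
J: 5·0+3·0+2·2+1·7 = 11 | 1·7+4·1 = 11
gcd(5,3,2,1,1,4) = 1

Coefficients: [5, 3, 2, 1, 1, 4]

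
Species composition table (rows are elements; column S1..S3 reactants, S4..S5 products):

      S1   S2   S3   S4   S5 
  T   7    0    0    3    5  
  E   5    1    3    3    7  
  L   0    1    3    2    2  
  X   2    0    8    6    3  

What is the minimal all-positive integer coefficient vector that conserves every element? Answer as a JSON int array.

Coefficients: [5, 6, 4, 5, 4]

T: 5·7+6·0+4·0 = 35 | 5·3+4·5 = 35
E: 5·5+6·1+4·3 = 43 | 5·3+4·7 = 43
L: 5·0+6·1+4·3 = 18 | 5·2+4·2 = 18
X: 5·2+6·0+4·8 = 42 | 5·6+4·3 = 42
gcd(5,6,4,5,4) = 1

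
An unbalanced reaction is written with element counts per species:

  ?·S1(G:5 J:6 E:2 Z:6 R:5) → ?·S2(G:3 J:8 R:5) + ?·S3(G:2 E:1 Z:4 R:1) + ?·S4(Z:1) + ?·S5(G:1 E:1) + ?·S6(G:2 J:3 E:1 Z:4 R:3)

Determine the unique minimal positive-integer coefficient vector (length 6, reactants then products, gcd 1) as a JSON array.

G: 5·5 = 25 | 3·3+4·2+6·0+4·1+2·2 = 25
J: 5·6 = 30 | 3·8+4·0+6·0+4·0+2·3 = 30
E: 5·2 = 10 | 3·0+4·1+6·0+4·1+2·1 = 10
Z: 5·6 = 30 | 3·0+4·4+6·1+4·0+2·4 = 30
R: 5·5 = 25 | 3·5+4·1+6·0+4·0+2·3 = 25
gcd(5,3,4,6,4,2) = 1

Coefficients: [5, 3, 4, 6, 4, 2]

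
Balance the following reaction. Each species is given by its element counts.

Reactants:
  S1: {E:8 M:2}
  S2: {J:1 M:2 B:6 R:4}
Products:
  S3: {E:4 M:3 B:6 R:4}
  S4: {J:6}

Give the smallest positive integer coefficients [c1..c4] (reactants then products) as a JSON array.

E: 3·8+6·0 = 24 | 6·4+1·0 = 24
J: 3·0+6·1 = 6 | 6·0+1·6 = 6
M: 3·2+6·2 = 18 | 6·3+1·0 = 18
B: 3·0+6·6 = 36 | 6·6+1·0 = 36
R: 3·0+6·4 = 24 | 6·4+1·0 = 24
gcd(3,6,6,1) = 1

Coefficients: [3, 6, 6, 1]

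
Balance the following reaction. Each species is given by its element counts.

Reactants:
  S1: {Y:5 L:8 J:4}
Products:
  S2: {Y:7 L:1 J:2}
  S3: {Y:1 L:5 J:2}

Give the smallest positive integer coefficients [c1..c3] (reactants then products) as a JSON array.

Coefficients: [2, 1, 3]

Y: 2·5 = 10 | 1·7+3·1 = 10
L: 2·8 = 16 | 1·1+3·5 = 16
J: 2·4 = 8 | 1·2+3·2 = 8
gcd(2,1,3) = 1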